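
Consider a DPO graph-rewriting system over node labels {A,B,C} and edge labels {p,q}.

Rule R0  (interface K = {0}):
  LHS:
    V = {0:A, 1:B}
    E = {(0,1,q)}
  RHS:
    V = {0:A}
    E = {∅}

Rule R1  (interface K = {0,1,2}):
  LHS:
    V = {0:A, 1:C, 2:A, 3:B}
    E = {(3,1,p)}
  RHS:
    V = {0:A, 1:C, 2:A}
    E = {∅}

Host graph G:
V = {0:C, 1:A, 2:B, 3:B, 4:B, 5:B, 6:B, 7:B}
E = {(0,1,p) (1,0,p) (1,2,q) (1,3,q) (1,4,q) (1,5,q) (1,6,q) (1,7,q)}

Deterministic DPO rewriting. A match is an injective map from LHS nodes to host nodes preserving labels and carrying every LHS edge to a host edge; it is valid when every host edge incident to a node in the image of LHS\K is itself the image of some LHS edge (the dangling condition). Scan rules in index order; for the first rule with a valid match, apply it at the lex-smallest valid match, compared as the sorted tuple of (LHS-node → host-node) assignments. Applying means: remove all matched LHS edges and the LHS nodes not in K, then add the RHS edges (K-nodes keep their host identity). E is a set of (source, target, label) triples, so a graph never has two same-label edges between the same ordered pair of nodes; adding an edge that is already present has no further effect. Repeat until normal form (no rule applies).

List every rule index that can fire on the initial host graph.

R0: 6 valid matches — {0↦1, 1↦2}, {0↦1, 1↦3}, {0↦1, 1↦4} (+3 more)
R1: no valid match — LHS pattern not found

Answer: [R0]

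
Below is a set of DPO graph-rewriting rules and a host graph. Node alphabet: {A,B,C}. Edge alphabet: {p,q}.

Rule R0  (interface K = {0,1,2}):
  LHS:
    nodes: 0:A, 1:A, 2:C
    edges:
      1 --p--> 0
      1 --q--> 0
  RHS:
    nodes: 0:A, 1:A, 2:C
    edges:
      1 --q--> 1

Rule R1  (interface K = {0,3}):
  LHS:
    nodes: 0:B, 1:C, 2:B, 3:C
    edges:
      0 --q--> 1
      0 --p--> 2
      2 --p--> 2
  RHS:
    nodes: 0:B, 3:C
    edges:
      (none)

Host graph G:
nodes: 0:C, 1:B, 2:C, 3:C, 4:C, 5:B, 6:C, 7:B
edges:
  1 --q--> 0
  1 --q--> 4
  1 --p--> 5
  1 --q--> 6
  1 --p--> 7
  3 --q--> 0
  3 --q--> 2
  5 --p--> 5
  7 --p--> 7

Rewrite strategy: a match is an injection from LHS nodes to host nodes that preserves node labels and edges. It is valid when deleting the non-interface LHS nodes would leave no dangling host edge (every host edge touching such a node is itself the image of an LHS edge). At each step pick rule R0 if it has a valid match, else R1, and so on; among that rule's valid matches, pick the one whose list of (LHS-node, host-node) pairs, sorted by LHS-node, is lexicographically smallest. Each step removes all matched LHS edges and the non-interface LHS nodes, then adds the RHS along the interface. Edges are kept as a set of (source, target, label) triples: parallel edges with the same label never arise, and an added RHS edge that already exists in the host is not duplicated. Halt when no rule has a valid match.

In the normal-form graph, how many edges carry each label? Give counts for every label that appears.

Answer: q:3

Rewrite trace:
initial: |V|=8 |E|=9  E = 1-q->0 1-q->4 1-p->5 1-q->6 1-p->7 3-q->0 3-q->2 5-p->5 7-p->7
step 1: apply R1 at {0↦1, 1↦4, 2↦5, 3↦0}  → |V|=6 |E|=6  E = 1-q->0 1-q->6 1-p->7 3-q->0 3-q->2 7-p->7
step 2: apply R1 at {0↦1, 1↦6, 2↦7, 3↦0}  → |V|=4 |E|=3  E = 1-q->0 3-q->0 3-q->2
normal form: no rule applies after step 2
NF edges: [(1, 0, 'q'), (3, 0, 'q'), (3, 2, 'q')]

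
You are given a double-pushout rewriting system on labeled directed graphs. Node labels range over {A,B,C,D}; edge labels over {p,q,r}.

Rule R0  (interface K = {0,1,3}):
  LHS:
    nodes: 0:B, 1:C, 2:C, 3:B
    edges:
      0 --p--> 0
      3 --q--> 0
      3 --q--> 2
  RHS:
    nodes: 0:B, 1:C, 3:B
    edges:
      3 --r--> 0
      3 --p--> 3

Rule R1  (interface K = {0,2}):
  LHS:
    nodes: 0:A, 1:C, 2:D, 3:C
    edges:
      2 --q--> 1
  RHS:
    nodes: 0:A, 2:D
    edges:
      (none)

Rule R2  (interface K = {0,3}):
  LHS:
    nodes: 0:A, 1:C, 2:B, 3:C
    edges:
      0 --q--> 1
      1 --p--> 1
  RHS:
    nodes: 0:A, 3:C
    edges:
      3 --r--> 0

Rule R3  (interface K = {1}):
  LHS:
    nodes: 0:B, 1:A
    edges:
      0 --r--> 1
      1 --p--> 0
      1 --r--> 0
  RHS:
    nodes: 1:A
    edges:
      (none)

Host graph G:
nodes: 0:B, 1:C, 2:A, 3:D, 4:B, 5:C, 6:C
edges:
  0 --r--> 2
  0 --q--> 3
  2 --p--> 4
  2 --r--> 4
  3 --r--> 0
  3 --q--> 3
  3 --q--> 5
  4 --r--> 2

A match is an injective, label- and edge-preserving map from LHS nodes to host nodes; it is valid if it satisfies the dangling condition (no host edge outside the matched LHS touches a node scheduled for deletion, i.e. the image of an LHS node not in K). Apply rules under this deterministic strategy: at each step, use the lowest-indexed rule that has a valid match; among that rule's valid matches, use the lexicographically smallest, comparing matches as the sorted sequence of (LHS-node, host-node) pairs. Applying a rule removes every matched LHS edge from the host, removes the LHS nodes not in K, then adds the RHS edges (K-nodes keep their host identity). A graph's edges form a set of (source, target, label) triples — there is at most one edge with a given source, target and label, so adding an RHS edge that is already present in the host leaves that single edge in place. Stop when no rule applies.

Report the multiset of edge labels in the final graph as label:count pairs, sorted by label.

Answer: q:2 r:2

Steps:
start.  V:7 E:8  edges: 0-r->2 0-q->3 2-p->4 2-r->4 3-r->0 3-q->3 3-q->5 4-r->2
1. fire R1 via {0↦2, 1↦5, 2↦3, 3↦1}  →  V:5 E:7  edges: 0-r->2 0-q->3 2-p->4 2-r->4 3-r->0 3-q->3 4-r->2
2. fire R3 via {0↦4, 1↦2}  →  V:4 E:4  edges: 0-r->2 0-q->3 3-r->0 3-q->3
halt: no rule applies after step 2
NF edges: [(0, 2, 'r'), (0, 3, 'q'), (3, 0, 'r'), (3, 3, 'q')]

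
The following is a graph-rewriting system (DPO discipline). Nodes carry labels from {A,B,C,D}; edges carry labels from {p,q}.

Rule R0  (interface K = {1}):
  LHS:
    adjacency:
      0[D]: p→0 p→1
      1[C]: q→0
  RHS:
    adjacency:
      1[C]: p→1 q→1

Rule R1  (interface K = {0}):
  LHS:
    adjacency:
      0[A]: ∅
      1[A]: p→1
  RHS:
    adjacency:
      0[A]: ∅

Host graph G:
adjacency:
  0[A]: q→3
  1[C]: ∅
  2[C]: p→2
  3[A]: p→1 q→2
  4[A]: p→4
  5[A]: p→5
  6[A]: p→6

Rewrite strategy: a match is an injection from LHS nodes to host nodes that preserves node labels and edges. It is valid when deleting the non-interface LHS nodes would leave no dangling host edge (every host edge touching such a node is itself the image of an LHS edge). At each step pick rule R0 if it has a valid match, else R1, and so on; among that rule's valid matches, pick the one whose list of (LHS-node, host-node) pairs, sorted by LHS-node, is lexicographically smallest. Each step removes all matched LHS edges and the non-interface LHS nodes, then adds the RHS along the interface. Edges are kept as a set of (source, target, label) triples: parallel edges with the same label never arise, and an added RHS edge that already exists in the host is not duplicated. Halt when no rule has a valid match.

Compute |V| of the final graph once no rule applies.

Answer: 4

Steps:
start.  V:7 E:7  edges: 0-q->3 2-p->2 3-p->1 3-q->2 4-p->4 5-p->5 6-p->6
1. fire R1 via {0↦0, 1↦4}  →  V:6 E:6  edges: 0-q->3 2-p->2 3-p->1 3-q->2 5-p->5 6-p->6
2. fire R1 via {0↦0, 1↦5}  →  V:5 E:5  edges: 0-q->3 2-p->2 3-p->1 3-q->2 6-p->6
3. fire R1 via {0↦0, 1↦6}  →  V:4 E:4  edges: 0-q->3 2-p->2 3-p->1 3-q->2
final graph: no rule applies after step 3
NF nodes: {0:A, 1:C, 2:C, 3:A}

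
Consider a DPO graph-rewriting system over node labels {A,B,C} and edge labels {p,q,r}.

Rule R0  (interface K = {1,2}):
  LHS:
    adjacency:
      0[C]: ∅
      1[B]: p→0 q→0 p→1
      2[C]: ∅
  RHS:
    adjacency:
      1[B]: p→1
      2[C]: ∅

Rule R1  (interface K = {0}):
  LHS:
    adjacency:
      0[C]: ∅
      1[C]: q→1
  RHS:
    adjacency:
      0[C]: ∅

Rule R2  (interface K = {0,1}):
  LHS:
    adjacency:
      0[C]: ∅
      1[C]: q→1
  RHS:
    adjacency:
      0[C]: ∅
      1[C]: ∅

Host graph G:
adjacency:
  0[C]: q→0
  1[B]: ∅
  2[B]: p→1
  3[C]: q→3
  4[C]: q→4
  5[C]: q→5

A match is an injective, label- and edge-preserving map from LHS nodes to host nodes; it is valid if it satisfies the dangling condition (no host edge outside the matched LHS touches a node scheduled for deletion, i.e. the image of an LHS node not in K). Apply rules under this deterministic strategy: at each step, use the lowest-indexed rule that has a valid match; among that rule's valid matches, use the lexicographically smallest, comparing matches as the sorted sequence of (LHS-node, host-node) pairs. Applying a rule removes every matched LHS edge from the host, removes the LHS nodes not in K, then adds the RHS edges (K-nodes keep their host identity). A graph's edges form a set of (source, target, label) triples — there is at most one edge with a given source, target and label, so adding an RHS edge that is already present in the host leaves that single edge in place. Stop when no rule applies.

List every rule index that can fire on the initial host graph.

Answer: [R1,R2]

Steps:
R0: no valid match — LHS pattern not found
R1: 12 valid matches — {0↦0, 1↦3}, {0↦0, 1↦4}, {0↦0, 1↦5} (+9 more)
R2: 12 valid matches — {0↦0, 1↦3}, {0↦0, 1↦4}, {0↦0, 1↦5} (+9 more)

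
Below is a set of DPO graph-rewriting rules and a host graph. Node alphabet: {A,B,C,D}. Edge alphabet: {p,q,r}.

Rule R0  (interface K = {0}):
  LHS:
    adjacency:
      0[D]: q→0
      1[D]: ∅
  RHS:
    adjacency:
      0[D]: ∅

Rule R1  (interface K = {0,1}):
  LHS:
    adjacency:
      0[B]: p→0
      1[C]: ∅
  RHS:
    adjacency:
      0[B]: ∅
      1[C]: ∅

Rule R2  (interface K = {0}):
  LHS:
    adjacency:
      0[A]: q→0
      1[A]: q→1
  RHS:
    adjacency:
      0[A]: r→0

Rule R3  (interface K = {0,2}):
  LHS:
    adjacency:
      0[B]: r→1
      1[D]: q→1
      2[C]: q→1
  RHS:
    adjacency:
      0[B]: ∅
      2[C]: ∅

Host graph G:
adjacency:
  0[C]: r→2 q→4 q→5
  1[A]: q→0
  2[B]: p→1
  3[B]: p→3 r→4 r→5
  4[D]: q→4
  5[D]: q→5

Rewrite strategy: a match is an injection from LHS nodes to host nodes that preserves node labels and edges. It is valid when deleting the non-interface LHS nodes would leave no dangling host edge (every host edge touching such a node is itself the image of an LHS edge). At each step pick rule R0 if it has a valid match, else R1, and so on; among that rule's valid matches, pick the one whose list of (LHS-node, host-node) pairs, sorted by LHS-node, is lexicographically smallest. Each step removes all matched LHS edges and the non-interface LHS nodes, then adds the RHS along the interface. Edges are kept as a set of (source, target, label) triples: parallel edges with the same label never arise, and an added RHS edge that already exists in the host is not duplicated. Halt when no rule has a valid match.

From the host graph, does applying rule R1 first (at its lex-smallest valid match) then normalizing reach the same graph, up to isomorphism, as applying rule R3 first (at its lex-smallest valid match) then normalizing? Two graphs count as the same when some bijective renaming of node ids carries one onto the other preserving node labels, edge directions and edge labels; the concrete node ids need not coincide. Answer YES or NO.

Answer: YES

Steps:
branch R1-first: apply at {0↦3, 1↦0} → |E|=9, then 2 more step(s) → NF |V|=4 |E|=3 V={0:C, 1:A, 2:B, 3:B} E=0-r->2 1-q->0 2-p->1
branch R3-first: apply at {0↦3, 1↦4, 2↦0} → |E|=7, then 2 more step(s) → NF |V|=4 |E|=3 V={0:C, 1:A, 2:B, 3:B} E=0-r->2 1-q->0 2-p->1
graphs isomorphic (equal up to label-preserving node renaming)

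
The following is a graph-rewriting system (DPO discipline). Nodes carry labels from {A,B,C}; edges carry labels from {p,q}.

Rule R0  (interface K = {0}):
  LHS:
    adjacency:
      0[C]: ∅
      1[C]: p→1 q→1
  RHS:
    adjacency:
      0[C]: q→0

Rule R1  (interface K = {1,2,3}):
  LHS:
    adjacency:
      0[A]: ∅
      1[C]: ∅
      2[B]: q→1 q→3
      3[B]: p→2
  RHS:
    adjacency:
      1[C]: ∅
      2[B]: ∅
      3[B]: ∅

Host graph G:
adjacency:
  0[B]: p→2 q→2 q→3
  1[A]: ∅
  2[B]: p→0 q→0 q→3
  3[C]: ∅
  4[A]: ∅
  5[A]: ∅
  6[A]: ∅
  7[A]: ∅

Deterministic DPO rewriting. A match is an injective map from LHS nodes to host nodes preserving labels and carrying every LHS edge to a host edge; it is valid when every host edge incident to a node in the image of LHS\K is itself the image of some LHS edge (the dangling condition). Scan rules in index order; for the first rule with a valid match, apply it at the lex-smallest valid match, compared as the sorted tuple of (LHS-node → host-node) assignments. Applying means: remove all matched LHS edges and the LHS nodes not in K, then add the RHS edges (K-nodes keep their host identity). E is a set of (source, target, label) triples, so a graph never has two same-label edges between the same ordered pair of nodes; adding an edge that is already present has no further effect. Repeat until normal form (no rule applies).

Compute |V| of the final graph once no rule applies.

start.  V:8 E:6  edges: 0-p->2 0-q->2 0-q->3 2-p->0 2-q->0 2-q->3
1. fire R1 via {0↦1, 1↦3, 2↦0, 3↦2}  →  V:7 E:3  edges: 0-p->2 2-q->0 2-q->3
2. fire R1 via {0↦4, 1↦3, 2↦2, 3↦0}  →  V:6 E:0  edges: ∅
final graph: no rule applies after step 2
NF nodes: {0:B, 2:B, 3:C, 5:A, 6:A, 7:A}

Answer: 6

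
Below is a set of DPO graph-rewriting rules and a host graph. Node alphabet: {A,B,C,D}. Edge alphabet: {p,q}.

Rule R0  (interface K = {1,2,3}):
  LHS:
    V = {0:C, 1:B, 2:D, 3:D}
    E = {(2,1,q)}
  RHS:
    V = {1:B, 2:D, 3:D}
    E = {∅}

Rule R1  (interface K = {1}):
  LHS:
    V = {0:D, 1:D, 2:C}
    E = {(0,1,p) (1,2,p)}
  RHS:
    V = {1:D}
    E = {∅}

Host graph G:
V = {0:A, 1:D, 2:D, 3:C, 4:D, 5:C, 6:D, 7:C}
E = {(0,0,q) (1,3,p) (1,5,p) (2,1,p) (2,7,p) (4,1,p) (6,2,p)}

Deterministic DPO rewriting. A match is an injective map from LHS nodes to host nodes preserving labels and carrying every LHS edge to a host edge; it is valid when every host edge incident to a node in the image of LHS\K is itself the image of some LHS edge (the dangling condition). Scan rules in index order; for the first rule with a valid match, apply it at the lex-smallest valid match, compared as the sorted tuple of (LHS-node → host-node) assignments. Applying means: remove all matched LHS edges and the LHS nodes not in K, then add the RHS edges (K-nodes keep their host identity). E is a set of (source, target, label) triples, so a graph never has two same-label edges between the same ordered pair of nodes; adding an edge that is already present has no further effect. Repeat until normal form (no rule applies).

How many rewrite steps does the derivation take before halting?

initial: |V|=8 |E|=7  E = 0-q->0 1-p->3 1-p->5 2-p->1 2-p->7 4-p->1 6-p->2
step 1: apply R1 at {0↦4, 1↦1, 2↦3}  → |V|=6 |E|=5  E = 0-q->0 1-p->5 2-p->1 2-p->7 6-p->2
step 2: apply R1 at {0↦6, 1↦2, 2↦7}  → |V|=4 |E|=3  E = 0-q->0 1-p->5 2-p->1
step 3: apply R1 at {0↦2, 1↦1, 2↦5}  → |V|=2 |E|=1  E = 0-q->0
halt: no rule applies after step 3

Answer: 3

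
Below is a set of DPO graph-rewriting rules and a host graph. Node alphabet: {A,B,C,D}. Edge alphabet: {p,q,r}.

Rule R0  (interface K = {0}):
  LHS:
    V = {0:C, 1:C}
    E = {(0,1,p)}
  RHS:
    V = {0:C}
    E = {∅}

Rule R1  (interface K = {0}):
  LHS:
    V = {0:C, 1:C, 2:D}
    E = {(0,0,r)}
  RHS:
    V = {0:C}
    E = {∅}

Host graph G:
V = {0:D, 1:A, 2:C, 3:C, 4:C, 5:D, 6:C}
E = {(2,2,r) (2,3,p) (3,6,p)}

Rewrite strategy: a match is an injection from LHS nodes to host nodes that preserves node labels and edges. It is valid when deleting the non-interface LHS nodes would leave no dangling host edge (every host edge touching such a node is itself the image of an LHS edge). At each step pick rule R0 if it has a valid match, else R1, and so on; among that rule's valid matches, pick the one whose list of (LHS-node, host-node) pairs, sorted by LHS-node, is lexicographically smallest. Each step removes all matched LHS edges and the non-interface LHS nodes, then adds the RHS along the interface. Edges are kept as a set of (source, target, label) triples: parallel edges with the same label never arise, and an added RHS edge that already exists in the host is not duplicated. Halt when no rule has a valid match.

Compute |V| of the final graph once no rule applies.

Answer: 3

Rewrite trace:
initial: |V|=7 |E|=3  E = 2-r->2 2-p->3 3-p->6
step 1: apply R0 at {0↦3, 1↦6}  → |V|=6 |E|=2  E = 2-r->2 2-p->3
step 2: apply R0 at {0↦2, 1↦3}  → |V|=5 |E|=1  E = 2-r->2
step 3: apply R1 at {0↦2, 1↦4, 2↦0}  → |V|=3 |E|=0  E = ∅
final graph: no rule applies after step 3
NF nodes: {1:A, 2:C, 5:D}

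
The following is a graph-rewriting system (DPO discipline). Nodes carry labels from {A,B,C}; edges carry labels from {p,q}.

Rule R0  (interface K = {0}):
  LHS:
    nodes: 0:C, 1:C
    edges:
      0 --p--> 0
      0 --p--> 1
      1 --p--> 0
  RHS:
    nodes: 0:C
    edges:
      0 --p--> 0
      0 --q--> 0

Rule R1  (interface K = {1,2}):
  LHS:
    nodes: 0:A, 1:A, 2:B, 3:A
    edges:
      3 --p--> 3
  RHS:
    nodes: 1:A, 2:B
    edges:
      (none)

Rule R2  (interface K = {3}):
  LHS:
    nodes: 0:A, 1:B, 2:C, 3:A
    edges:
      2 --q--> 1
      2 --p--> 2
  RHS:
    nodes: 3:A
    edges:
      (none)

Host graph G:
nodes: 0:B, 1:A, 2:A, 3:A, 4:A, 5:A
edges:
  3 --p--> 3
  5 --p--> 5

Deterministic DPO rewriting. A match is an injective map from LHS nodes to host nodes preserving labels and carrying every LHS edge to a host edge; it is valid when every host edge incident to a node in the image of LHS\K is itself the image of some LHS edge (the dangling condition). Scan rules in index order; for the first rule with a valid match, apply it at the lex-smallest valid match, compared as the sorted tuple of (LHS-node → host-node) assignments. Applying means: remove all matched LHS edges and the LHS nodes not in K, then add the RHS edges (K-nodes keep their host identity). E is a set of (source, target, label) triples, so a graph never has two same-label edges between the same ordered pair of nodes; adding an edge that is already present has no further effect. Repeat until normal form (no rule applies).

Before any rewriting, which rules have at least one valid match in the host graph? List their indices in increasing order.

R0: no valid match — LHS pattern not found
R1: 18 valid matches — {0↦1, 1↦2, 2↦0, 3↦3}, {0↦1, 1↦2, 2↦0, 3↦5}, {0↦1, 1↦3, 2↦0, 3↦5} (+15 more)
R2: no valid match — LHS pattern not found

Answer: [R1]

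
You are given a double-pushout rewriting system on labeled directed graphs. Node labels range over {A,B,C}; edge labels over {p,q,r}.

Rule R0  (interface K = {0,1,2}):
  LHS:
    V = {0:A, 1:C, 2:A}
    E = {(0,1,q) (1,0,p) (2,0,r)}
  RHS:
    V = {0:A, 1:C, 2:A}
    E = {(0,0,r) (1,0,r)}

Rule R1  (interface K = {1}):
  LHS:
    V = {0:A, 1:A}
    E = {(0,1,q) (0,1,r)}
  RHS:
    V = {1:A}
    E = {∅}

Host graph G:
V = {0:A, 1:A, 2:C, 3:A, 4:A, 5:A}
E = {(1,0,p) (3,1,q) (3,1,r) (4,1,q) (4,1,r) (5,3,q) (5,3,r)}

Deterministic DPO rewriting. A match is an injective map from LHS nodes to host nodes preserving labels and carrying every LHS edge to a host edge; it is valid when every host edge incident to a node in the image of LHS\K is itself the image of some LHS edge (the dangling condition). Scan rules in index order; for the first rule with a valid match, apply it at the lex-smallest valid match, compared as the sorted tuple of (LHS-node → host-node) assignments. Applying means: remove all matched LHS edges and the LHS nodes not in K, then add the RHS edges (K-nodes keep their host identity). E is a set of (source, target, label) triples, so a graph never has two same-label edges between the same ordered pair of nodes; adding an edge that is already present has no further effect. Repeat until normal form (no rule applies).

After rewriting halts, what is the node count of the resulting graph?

start.  V:6 E:7  edges: 1-p->0 3-q->1 3-r->1 4-q->1 4-r->1 5-q->3 5-r->3
1. fire R1 via {0↦4, 1↦1}  →  V:5 E:5  edges: 1-p->0 3-q->1 3-r->1 5-q->3 5-r->3
2. fire R1 via {0↦5, 1↦3}  →  V:4 E:3  edges: 1-p->0 3-q->1 3-r->1
3. fire R1 via {0↦3, 1↦1}  →  V:3 E:1  edges: 1-p->0
final graph: no rule applies after step 3
NF nodes: {0:A, 1:A, 2:C}

Answer: 3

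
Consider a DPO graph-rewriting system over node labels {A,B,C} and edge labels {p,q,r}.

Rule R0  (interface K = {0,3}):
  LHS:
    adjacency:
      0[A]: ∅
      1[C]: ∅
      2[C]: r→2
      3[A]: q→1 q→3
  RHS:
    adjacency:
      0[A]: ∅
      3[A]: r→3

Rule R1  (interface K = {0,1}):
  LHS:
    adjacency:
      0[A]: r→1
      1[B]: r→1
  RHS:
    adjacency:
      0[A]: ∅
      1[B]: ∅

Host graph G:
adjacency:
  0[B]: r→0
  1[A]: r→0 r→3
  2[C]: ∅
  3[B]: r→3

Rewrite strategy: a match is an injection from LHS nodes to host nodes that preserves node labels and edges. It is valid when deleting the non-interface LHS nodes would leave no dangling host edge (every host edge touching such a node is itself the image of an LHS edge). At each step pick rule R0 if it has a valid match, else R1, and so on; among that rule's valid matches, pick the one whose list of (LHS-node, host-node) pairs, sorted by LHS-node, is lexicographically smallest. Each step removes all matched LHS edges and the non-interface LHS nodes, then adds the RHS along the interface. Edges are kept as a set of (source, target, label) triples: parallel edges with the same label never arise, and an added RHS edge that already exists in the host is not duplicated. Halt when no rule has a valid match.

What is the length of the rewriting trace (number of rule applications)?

Answer: 2

Derivation:
start.  V:4 E:4  edges: 0-r->0 1-r->0 1-r->3 3-r->3
1. fire R1 via {0↦1, 1↦0}  →  V:4 E:2  edges: 1-r->3 3-r->3
2. fire R1 via {0↦1, 1↦3}  →  V:4 E:0  edges: ∅
halt: no rule applies after step 2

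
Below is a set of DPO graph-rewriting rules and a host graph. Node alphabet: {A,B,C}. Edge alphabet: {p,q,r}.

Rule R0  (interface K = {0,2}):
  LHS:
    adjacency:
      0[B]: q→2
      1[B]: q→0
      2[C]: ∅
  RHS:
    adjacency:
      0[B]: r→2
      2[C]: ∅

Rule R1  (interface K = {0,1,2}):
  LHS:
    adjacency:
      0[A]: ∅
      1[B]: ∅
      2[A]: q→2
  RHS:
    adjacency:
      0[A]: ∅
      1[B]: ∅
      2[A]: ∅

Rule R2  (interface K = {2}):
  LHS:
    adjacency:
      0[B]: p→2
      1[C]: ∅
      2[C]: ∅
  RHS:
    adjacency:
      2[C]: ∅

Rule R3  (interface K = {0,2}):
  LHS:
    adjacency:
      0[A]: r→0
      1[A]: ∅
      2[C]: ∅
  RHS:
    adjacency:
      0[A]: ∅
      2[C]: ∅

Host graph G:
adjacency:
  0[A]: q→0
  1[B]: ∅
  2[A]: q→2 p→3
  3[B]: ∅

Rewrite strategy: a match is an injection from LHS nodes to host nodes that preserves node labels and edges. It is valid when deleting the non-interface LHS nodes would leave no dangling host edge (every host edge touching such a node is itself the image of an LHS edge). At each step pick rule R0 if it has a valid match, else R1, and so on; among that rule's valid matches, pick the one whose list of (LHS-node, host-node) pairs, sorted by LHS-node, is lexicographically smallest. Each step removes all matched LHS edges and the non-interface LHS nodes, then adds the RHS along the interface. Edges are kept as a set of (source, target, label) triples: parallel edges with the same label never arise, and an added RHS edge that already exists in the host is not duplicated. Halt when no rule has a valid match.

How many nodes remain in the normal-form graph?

start.  V:4 E:3  edges: 0-q->0 2-q->2 2-p->3
1. fire R1 via {0↦0, 1↦1, 2↦2}  →  V:4 E:2  edges: 0-q->0 2-p->3
2. fire R1 via {0↦2, 1↦1, 2↦0}  →  V:4 E:1  edges: 2-p->3
halt: no rule applies after step 2
NF nodes: {0:A, 1:B, 2:A, 3:B}

Answer: 4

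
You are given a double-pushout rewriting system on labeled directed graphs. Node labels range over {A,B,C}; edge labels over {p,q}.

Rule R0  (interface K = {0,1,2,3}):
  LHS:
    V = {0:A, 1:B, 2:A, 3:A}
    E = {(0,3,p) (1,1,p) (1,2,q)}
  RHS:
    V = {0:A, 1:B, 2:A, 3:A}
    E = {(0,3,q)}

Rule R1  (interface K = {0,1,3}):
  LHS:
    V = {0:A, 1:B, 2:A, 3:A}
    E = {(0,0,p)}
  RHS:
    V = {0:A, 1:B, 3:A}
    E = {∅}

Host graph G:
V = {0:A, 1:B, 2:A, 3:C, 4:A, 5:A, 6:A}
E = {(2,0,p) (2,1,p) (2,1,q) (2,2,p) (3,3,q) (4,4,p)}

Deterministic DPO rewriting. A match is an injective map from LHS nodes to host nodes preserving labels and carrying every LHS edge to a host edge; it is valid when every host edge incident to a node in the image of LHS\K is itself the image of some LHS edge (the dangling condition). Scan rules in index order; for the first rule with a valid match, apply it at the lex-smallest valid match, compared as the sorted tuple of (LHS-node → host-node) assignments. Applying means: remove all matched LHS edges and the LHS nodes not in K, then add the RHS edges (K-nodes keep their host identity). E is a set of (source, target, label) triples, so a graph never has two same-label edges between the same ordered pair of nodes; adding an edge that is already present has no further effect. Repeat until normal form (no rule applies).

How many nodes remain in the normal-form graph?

Answer: 5

Rewrite trace:
initial: |V|=7 |E|=6  E = 2-p->0 2-p->1 2-q->1 2-p->2 3-q->3 4-p->4
step 1: apply R1 at {0↦2, 1↦1, 2↦5, 3↦0}  → |V|=6 |E|=5  E = 2-p->0 2-p->1 2-q->1 3-q->3 4-p->4
step 2: apply R1 at {0↦4, 1↦1, 2↦6, 3↦0}  → |V|=5 |E|=4  E = 2-p->0 2-p->1 2-q->1 3-q->3
halt: no rule applies after step 2
NF nodes: {0:A, 1:B, 2:A, 3:C, 4:A}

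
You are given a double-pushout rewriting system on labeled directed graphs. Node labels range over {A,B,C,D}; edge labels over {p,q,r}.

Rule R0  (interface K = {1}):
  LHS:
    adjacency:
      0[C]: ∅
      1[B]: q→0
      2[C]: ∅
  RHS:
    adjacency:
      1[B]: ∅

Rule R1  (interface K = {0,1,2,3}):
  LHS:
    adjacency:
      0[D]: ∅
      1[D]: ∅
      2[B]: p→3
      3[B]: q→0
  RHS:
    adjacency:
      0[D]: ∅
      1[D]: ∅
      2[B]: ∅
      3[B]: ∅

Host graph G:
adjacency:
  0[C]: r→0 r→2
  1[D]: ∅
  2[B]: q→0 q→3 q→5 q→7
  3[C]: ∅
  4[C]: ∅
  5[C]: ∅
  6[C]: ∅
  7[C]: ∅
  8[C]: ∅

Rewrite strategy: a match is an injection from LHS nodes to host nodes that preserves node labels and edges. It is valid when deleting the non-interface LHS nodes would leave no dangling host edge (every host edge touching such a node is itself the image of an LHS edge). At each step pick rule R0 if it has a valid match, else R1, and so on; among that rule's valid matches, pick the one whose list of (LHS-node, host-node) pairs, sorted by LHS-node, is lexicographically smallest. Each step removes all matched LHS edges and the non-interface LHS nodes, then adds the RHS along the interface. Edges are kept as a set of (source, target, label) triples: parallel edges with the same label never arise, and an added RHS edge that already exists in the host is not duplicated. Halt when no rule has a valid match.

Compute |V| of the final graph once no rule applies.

Answer: 3

Rewrite trace:
start.  V:9 E:6  edges: 0-r->0 0-r->2 2-q->0 2-q->3 2-q->5 2-q->7
1. fire R0 via {0↦3, 1↦2, 2↦4}  →  V:7 E:5  edges: 0-r->0 0-r->2 2-q->0 2-q->5 2-q->7
2. fire R0 via {0↦5, 1↦2, 2↦6}  →  V:5 E:4  edges: 0-r->0 0-r->2 2-q->0 2-q->7
3. fire R0 via {0↦7, 1↦2, 2↦8}  →  V:3 E:3  edges: 0-r->0 0-r->2 2-q->0
normal form: no rule applies after step 3
NF nodes: {0:C, 1:D, 2:B}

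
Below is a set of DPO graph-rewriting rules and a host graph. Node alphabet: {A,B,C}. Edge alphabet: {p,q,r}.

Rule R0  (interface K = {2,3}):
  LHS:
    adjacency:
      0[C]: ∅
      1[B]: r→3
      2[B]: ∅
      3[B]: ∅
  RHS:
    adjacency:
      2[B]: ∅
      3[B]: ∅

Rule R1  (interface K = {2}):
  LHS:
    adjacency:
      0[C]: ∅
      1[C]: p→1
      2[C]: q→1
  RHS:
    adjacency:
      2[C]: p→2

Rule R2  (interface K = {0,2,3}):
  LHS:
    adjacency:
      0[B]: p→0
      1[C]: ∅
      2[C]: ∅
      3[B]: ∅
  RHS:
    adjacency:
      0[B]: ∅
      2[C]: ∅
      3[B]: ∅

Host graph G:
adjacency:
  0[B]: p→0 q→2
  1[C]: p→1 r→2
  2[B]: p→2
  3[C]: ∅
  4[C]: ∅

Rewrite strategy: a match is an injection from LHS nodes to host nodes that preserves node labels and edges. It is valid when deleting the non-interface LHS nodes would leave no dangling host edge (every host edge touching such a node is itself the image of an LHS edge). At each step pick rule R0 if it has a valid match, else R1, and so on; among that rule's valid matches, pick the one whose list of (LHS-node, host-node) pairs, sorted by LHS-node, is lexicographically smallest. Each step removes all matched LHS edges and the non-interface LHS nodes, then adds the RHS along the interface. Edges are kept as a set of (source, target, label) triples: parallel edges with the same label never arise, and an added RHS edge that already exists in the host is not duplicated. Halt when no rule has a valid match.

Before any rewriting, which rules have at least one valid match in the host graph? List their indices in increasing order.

Answer: [R2]

Rewrite trace:
R0: no valid match — LHS pattern not found
R1: no valid match — LHS pattern not found
R2: 8 valid matches — {0↦0, 1↦3, 2↦1, 3↦2}, {0↦0, 1↦3, 2↦4, 3↦2}, {0↦0, 1↦4, 2↦1, 3↦2} (+5 more)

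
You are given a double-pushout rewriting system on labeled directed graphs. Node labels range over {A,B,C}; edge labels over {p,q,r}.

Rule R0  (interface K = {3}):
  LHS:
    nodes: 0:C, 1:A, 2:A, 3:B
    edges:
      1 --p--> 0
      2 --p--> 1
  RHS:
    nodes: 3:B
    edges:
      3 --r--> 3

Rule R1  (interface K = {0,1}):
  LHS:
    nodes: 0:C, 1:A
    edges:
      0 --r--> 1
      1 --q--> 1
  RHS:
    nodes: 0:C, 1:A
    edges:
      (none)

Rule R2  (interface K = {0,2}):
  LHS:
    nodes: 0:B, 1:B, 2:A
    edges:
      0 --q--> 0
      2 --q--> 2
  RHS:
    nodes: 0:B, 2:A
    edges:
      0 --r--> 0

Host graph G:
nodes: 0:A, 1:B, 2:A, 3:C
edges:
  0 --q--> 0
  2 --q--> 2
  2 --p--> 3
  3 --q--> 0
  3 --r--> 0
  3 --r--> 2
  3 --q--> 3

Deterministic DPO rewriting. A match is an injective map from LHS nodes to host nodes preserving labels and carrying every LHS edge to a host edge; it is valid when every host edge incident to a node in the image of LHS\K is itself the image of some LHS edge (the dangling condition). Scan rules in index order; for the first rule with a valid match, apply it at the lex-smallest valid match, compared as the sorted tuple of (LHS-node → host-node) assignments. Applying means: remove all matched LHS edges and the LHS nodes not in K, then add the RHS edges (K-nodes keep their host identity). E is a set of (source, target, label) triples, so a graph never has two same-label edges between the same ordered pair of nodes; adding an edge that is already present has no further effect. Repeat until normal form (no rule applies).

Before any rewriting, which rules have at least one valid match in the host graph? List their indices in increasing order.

Answer: [R1]

Steps:
R0: no valid match — LHS pattern not found
R1: 2 valid matches — {0↦3, 1↦0}, {0↦3, 1↦2}
R2: no valid match — LHS pattern not found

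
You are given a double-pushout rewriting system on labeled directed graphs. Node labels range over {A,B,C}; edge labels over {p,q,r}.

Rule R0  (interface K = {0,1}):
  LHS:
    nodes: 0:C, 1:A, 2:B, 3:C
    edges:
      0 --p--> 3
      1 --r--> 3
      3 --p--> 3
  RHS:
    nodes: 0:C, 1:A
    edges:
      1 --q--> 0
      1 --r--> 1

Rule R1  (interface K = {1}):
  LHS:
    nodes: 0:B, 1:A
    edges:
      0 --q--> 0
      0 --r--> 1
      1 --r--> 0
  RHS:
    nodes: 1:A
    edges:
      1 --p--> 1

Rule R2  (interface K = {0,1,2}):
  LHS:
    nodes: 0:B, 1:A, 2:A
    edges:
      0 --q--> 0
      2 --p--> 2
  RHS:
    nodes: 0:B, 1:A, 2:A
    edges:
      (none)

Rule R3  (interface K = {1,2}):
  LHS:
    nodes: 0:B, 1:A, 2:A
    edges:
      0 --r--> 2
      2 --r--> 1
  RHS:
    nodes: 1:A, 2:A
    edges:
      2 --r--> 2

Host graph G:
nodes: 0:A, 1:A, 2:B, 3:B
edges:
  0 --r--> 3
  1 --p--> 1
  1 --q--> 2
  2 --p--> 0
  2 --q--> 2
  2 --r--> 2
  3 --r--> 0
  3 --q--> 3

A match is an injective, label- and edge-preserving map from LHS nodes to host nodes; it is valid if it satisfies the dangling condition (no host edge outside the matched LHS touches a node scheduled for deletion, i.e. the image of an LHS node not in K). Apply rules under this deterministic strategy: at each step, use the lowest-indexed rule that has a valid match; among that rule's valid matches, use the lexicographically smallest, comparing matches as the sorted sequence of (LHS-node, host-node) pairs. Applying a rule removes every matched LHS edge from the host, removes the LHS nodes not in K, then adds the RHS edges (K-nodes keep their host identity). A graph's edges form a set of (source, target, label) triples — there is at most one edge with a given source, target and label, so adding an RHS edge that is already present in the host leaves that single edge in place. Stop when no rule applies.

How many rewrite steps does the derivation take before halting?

start.  V:4 E:8  edges: 0-r->3 1-p->1 1-q->2 2-p->0 2-q->2 2-r->2 3-r->0 3-q->3
1. fire R1 via {0↦3, 1↦0}  →  V:3 E:6  edges: 0-p->0 1-p->1 1-q->2 2-p->0 2-q->2 2-r->2
2. fire R2 via {0↦2, 1↦0, 2↦1}  →  V:3 E:4  edges: 0-p->0 1-q->2 2-p->0 2-r->2
halt: no rule applies after step 2

Answer: 2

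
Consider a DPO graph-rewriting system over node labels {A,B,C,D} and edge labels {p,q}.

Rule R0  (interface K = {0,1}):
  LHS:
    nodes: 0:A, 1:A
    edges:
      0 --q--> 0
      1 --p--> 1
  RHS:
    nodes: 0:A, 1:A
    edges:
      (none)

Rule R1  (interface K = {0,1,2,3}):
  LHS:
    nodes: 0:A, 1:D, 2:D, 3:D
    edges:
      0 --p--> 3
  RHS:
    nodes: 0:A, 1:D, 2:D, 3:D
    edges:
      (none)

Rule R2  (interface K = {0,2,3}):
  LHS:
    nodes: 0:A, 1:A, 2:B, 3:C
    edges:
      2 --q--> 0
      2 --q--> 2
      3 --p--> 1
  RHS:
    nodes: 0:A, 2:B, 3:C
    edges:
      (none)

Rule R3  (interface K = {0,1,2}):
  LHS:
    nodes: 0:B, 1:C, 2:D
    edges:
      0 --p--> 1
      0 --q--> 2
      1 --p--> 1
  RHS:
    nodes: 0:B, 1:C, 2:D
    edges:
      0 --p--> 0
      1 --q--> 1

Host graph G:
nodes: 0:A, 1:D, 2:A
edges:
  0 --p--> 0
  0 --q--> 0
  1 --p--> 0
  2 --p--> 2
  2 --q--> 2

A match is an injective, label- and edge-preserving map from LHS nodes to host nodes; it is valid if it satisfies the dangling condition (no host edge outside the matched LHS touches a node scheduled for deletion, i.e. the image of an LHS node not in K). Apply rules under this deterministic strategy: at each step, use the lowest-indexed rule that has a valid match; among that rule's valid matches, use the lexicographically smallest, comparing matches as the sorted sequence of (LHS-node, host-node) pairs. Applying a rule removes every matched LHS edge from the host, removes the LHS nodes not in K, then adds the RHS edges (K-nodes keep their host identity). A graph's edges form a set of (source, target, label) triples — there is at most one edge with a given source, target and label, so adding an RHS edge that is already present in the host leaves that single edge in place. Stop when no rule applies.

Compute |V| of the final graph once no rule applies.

[0] host  ⇒  3 nodes, 5 edges  {0-p->0 0-q->0 1-p->0 2-p->2 2-q->2}
[1] R0 @ {0↦0, 1↦2}  ⇒  3 nodes, 3 edges  {0-p->0 1-p->0 2-q->2}
[2] R0 @ {0↦2, 1↦0}  ⇒  3 nodes, 1 edges  {1-p->0}
normal form: no rule applies after step 2
NF nodes: {0:A, 1:D, 2:A}

Answer: 3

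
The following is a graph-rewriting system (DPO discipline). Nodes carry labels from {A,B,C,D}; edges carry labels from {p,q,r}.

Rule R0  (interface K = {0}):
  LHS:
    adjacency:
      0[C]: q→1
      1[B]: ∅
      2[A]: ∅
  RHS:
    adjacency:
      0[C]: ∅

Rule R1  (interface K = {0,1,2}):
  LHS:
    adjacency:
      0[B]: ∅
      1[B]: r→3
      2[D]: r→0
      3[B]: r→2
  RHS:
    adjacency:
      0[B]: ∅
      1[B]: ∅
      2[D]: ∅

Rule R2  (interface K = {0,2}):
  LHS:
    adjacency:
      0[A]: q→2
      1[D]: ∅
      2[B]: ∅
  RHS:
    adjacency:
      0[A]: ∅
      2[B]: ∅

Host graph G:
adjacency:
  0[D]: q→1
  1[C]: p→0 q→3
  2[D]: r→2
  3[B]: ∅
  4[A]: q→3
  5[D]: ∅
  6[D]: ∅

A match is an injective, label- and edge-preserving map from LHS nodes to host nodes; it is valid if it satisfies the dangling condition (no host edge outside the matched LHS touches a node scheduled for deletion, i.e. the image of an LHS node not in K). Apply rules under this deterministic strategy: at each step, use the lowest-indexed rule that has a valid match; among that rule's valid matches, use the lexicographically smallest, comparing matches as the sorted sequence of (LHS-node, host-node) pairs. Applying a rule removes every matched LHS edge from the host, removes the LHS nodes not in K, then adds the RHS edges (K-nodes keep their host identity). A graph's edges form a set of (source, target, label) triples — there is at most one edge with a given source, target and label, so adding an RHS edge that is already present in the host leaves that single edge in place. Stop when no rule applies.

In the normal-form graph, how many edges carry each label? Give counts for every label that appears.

initial: |V|=7 |E|=5  E = 0-q->1 1-p->0 1-q->3 2-r->2 4-q->3
step 1: apply R2 at {0↦4, 1↦5, 2↦3}  → |V|=6 |E|=4  E = 0-q->1 1-p->0 1-q->3 2-r->2
step 2: apply R0 at {0↦1, 1↦3, 2↦4}  → |V|=4 |E|=3  E = 0-q->1 1-p->0 2-r->2
final graph: no rule applies after step 2
NF edges: [(0, 1, 'q'), (1, 0, 'p'), (2, 2, 'r')]

Answer: p:1 q:1 r:1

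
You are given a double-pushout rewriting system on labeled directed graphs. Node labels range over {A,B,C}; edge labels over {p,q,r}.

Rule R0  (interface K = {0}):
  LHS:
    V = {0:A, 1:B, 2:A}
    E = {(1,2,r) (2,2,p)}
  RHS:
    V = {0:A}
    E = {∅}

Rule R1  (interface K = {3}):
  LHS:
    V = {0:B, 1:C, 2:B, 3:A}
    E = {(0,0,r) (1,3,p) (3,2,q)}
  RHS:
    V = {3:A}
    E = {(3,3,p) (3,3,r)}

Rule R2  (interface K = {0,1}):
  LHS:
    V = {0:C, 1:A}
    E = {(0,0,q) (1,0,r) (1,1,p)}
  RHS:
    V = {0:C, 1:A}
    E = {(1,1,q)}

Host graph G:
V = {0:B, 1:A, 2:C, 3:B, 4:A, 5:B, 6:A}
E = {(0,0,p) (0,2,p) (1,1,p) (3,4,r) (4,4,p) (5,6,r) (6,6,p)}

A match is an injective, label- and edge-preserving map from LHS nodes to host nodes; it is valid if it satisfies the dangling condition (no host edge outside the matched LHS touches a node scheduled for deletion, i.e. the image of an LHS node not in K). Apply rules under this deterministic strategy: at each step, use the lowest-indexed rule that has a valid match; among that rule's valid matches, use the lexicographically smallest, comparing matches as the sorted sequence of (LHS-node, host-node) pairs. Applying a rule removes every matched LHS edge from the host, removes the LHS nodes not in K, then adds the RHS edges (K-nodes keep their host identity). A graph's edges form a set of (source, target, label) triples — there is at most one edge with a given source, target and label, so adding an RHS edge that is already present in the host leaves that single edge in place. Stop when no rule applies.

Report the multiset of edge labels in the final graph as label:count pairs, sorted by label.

start.  V:7 E:7  edges: 0-p->0 0-p->2 1-p->1 3-r->4 4-p->4 5-r->6 6-p->6
1. fire R0 via {0↦1, 1↦3, 2↦4}  →  V:5 E:5  edges: 0-p->0 0-p->2 1-p->1 5-r->6 6-p->6
2. fire R0 via {0↦1, 1↦5, 2↦6}  →  V:3 E:3  edges: 0-p->0 0-p->2 1-p->1
final graph: no rule applies after step 2
NF edges: [(0, 0, 'p'), (0, 2, 'p'), (1, 1, 'p')]

Answer: p:3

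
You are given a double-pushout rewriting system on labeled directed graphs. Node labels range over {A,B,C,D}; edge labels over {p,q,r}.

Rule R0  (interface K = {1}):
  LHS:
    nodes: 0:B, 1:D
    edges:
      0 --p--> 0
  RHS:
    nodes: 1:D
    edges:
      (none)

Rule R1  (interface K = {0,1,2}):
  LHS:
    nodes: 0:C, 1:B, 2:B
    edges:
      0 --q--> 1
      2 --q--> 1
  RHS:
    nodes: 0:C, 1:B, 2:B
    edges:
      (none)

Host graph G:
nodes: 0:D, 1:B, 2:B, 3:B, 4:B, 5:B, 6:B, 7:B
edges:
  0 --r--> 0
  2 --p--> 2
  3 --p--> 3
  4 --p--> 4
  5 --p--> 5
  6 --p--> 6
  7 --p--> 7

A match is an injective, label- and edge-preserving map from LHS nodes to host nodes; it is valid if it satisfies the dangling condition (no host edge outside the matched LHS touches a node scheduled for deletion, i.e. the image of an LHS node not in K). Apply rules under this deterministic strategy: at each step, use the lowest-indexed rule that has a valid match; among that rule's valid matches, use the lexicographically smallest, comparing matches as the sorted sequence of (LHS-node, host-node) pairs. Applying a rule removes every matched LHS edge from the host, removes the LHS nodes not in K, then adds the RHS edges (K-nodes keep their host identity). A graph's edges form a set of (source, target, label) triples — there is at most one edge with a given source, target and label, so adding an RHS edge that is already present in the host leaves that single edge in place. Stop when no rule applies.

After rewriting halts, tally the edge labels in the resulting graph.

Answer: r:1

Rewrite trace:
start.  V:8 E:7  edges: 0-r->0 2-p->2 3-p->3 4-p->4 5-p->5 6-p->6 7-p->7
1. fire R0 via {0↦2, 1↦0}  →  V:7 E:6  edges: 0-r->0 3-p->3 4-p->4 5-p->5 6-p->6 7-p->7
2. fire R0 via {0↦3, 1↦0}  →  V:6 E:5  edges: 0-r->0 4-p->4 5-p->5 6-p->6 7-p->7
3. fire R0 via {0↦4, 1↦0}  →  V:5 E:4  edges: 0-r->0 5-p->5 6-p->6 7-p->7
4. fire R0 via {0↦5, 1↦0}  →  V:4 E:3  edges: 0-r->0 6-p->6 7-p->7
5. fire R0 via {0↦6, 1↦0}  →  V:3 E:2  edges: 0-r->0 7-p->7
6. fire R0 via {0↦7, 1↦0}  →  V:2 E:1  edges: 0-r->0
normal form: no rule applies after step 6
NF edges: [(0, 0, 'r')]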